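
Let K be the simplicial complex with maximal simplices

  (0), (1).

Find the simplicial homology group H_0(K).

K has 2 vertices.
rank ∂_0 = 0, rank ∂_1 = 0 ⇒ b_0 = 2 − 0 − 0 = 2. So H_0 = Z^2.

H_0 = Z^2.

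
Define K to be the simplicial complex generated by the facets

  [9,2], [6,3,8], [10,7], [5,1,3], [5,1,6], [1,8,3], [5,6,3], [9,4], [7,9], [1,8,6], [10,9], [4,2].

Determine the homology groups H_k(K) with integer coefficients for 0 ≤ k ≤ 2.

H_0 = Z^2,  H_1 = Z^2,  H_2 = Z.

Order the vertices as 1 < 2 < 3 < 4 < 5 < 6 < 7 < 8 < 9 < 10. Listing each simplex with vertices in this order, K has dimension 2 with simplices:

  0-simplices (10): [1], [2], [3], [4], [5], [6], [7], [8], [9], [10]
  1-simplices (15): [1,3], [1,5], [1,6], [1,8], [2,4], [2,9], [3,5], [3,6], [3,8], [4,9], [5,6], [6,8], [7,9], [7,10], [9,10]
  2-simplices (6): [1,3,5], [1,3,8], [1,5,6], [1,6,8], [3,5,6], [3,6,8]

Hence C_0 ≅ Z^10, C_1 ≅ Z^15, C_2 ≅ Z^6.

The boundary map ∂_1: C_1 → C_0 maps an edge to its endpoints' difference, ∂[p,q] = q − p.
As a 10×15 matrix over Z this has rank 8, with invariant factors (1,1,1,1,1,1,1,1).

∂_2: C_2 → C_1 maps a triangle to the signed sum of its edges. For instance
  ∂[1,3,8] = [3,8] − [1,8] + [1,3],
  ∂[1,5,6] = [5,6] − [1,6] + [1,5].
As a 15×6 matrix over Z this has rank 5, with invariant factors (1,1,1,1,1).

From H_k ≅ ker(∂_k) / im(∂_{k+1}) we obtain:

  H_0: rank C_0 − rank ∂_1 = 10 − 8 = 2, and the invariant factors of ∂_1 are all 1, so H_0 = Z^2.
  H_1: rank ker ∂_1 − rank ∂_2 = (15 − 8) − 5 = 2, and the invariant factors of ∂_2 are all 1, so H_1 = Z^2.
  H_2: rank ker ∂_2 − rank ∂_3 = (6 − 5) − 0 = 1, and there is no ∂_3, so H_2 = Z.

As a check, the Euler characteristic is 10 − 15 + 6 = 1, which agrees with 2 − 2 + 1 = 1.
(K is a triangulation of the disjoint union of a wedge of 2 circles and the 2-sphere S^2.)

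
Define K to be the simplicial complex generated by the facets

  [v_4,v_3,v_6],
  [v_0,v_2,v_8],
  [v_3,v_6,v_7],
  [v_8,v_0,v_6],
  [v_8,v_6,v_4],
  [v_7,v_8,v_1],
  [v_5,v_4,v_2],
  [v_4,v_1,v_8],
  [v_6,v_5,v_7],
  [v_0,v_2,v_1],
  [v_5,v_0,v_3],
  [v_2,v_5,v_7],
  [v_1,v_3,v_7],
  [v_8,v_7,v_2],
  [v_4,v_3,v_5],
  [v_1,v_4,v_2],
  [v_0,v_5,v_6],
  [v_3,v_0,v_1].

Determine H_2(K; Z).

Order the vertices as v_0 < v_1 < v_2 < v_3 < v_4 < v_5 < v_6 < v_7 < v_8. Listing each simplex with vertices in this order, K has dimension 2 with simplices:

  0-simplices (9): [v_0], [v_1], [v_2], [v_3], [v_4], [v_5], [v_6], [v_7], [v_8]
  1-simplices (27): (27 of them)
  2-simplices (18): (18 of them)

Hence C_0 ≅ Z^9, C_1 ≅ Z^27, C_2 ≅ Z^18.

∂_1: C_1 → C_0 sends each edge [p,q] (with p < q) to q − p.
The resulting 9×27 matrix has rank 8, and its Smith normal form has invariant factors (1,1,1,1,1,1,1,1).

Boundary ∂_2: C_2 → C_1 acts by ∂[p,q,r] = [q,r] − [p,r] + [p,q]. For instance
  ∂[v_0,v_1,v_2] = [v_1,v_2] − [v_0,v_2] + [v_0,v_1],
  ∂[v_3,v_6,v_7] = [v_6,v_7] − [v_3,v_7] + [v_3,v_6].
The 27×18 boundary matrix has rank 18 and Smith normal form diag(1,1,1,1,1,1,1,1,1,1,1,1,1,1,1,1,1,2).

Computing H_k = (kernel of ∂_k) / (image of ∂_{k+1}):

  H_2: rank ker ∂_2 − rank ∂_3 = (18 − 18) − 0 = 0, and there is no ∂_3, so H_2 = 0.

H_2 = 0.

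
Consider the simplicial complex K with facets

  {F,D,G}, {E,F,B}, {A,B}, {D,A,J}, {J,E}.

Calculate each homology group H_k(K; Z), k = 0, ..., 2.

H_0 ≅ Z,  H_1 ≅ Z^2,  H_2 = 0.

Order the vertices as A < B < D < E < F < G < J. Listing each simplex with vertices in this order, K has dimension 2 with simplices:

  0-simplices (7): A, B, D, E, F, G, J
  1-simplices (11): AB, AD, AJ, BE, BF, DF, DG, DJ, EF, EJ, FG
  2-simplices (3): ADJ, BEF, DFG

Hence C_0 ≅ Z^7, C_1 ≅ Z^11, C_2 ≅ Z^3.

Boundary ∂_1: C_1 → C_0 is given by ∂[p,q] = [q] − [p]. For instance
  ∂AJ = J − A.
As a 7×11 matrix over Z this has rank 6, with invariant factors (1,1,1,1,1,1).

∂_2: C_2 → C_1 sends each 2-simplex [p,q,r] to [q,r] − [p,r] + [p,q]. For instance
  ∂ADJ = DJ − AJ + AD,
  ∂BEF = EF − BF + BE.
As a 11×3 matrix over Z this has rank 3, with invariant factors (1,1,1).

Now H_k = ker ∂_k / im ∂_{k+1}, so:

  H_0: rank C_0 − rank ∂_1 = 7 − 6 = 1, and the invariant factors of ∂_1 are all 1, so H_0 = Z.
  H_1: rank ker ∂_1 − rank ∂_2 = (11 − 6) − 3 = 2, and the invariant factors of ∂_2 are all 1, so H_1 = Z^2.
  H_2: rank ker ∂_2 − rank ∂_3 = (3 − 3) − 0 = 0, and there is no ∂_3, so H_2 = 0.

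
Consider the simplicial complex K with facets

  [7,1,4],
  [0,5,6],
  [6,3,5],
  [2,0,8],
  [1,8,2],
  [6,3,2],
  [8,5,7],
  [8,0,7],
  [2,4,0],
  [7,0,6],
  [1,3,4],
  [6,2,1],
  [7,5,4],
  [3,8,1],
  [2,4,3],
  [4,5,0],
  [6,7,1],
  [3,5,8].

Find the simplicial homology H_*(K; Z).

K has 9 vertices, 27 edges, 18 triangles.
rank ∂_0 = 0, rank ∂_1 = 8 ⇒ b_0 = 9 − 0 − 8 = 1; all invariant factors of ∂_1 are 1 so no torsion. So H_0 ≅ Z.
rank ∂_1 = 8, rank ∂_2 = 18 ⇒ b_1 = 27 − 8 − 18 = 1; ∂_2 has invariant factor(s) [2] giving torsion. So H_1 ≅ Z × Z/2.
rank ∂_2 = 18, rank ∂_3 = 0 ⇒ b_2 = 18 − 18 − 0 = 0. So H_2 ≅ 0.

H_0 ≅ Z,  H_1 ≅ Z × Z/2,  H_2 = 0.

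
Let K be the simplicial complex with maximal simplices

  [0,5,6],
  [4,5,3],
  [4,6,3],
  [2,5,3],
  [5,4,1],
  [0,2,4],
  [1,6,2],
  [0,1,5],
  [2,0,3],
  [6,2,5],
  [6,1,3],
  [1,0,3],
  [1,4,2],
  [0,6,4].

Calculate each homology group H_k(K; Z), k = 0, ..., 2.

H_0 ≅ Z,  H_1 ≅ Z^2,  H_2 ≅ Z.

K has 7 vertices, 21 edges, 14 triangles.
rank ∂_0 = 0, rank ∂_1 = 6 ⇒ b_0 = 7 − 0 − 6 = 1; all invariant factors of ∂_1 are 1 so no torsion. So H_0 = Z.
rank ∂_1 = 6, rank ∂_2 = 13 ⇒ b_1 = 21 − 6 − 13 = 2; all invariant factors of ∂_2 are 1 so no torsion. So H_1 = Z^2.
rank ∂_2 = 13, rank ∂_3 = 0 ⇒ b_2 = 14 − 13 − 0 = 1. So H_2 = Z.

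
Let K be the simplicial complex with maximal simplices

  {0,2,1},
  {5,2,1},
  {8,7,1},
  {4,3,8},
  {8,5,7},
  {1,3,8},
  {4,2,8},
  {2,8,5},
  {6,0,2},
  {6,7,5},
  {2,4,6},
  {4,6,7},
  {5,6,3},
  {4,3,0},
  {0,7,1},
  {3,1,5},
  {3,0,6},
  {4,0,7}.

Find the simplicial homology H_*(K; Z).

We work with the vertex ordering 0 < 1 < 2 < 3 < 4 < 5 < 6 < 7 < 8. The simplices of K, each written with vertices in increasing order, are:

  0-simplices (9): [0], [1], [2], [3], [4], [5], [6], [7], [8]
  1-simplices (27): (27 of them)
  2-simplices (18): [0,1,2], [0,1,7], [0,2,6], [0,3,4], [0,3,6], [0,4,7], [1,2,5], [1,3,5], [1,3,8], [1,7,8], [2,4,6], [2,4,8], [2,5,8], [3,4,8], [3,5,6], [4,6,7], [5,6,7], [5,7,8]

Hence C_0 ≅ Z^9, C_1 ≅ Z^27, C_2 ≅ Z^18.

The boundary map ∂_1: C_1 → C_0 sends each edge [p,q] (with p < q) to q − p.
The 9×27 boundary matrix has rank 8 and Smith normal form diag(1,1,1,1,1,1,1,1).

The boundary map ∂_2: C_2 → C_1 maps a triangle to the signed sum of its edges. For instance
  ∂[5,6,7] = [6,7] − [5,7] + [5,6],
  ∂[3,5,6] = [5,6] − [3,6] + [3,5].
This gives a 27×18 integer matrix of rank 18; reducing to Smith normal form yields diagonal entries (1,1,1,1,1,1,1,1,1,1,1,1,1,1,1,1,1,2).

From H_k ≅ ker(∂_k) / im(∂_{k+1}) we obtain:

  H_0: rank C_0 − rank ∂_1 = 9 − 8 = 1, and the invariant factors of ∂_1 are all 1, so H_0 = Z.
  H_1: rank ker ∂_1 − rank ∂_2 = (27 − 8) − 18 = 1, and ∂_2 has invariant factor 2 > 1, so H_1 = Z ⊕ Z/2.
  H_2: rank ker ∂_2 − rank ∂_3 = (18 − 18) − 0 = 0, and there is no ∂_3, so H_2 = 0.

(K is a triangulation of the Klein bottle.)

H_0 ≅ Z,  H_1 ≅ Z ⊕ Z/2,  H_2 = 0.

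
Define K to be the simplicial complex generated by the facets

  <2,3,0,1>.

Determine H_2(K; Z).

H_2 = 0.

Fix the vertex order 0 < 1 < 2 < 3 and write every simplex with vertices in increasing order. Then dim K = 3 and the simplices of K are:

  0-simplices (4): [0], [1], [2], [3]
  1-simplices (6): [0,1], [0,2], [0,3], [1,2], [1,3], [2,3]
  2-simplices (4): [0,1,2], [0,1,3], [0,2,3], [1,2,3]
  3-simplices (1): [0,1,2,3]

so the chain groups are C_0 ≅ Z^4, C_1 ≅ Z^6, C_2 ≅ Z^4, C_3 ≅ Z^1.

∂_1: C_1 → C_0 maps an edge to its endpoints' difference, ∂[p,q] = q − p. For instance
  ∂[1,3] = [3] − [1].
The 4×6 boundary matrix has rank 3 and Smith normal form diag(1,1,1).

∂_2: C_2 → C_1 acts by ∂[p,q,r] = [q,r] − [p,r] + [p,q]. For instance
  ∂[0,1,3] = [1,3] − [0,3] + [0,1],
  ∂[1,2,3] = [2,3] − [1,3] + [1,2].
The 6×4 boundary matrix has rank 3 and Smith normal form diag(1,1,1).

The boundary map ∂_3: C_3 → C_2 sends each 3-simplex σ to the alternating sum Σ_i (−1)^i (σ with its i-th vertex removed). For instance
  ∂[0,1,2,3] = [1,2,3] − [0,2,3] + [0,1,3] − [0,1,2].
This gives a 4×1 integer matrix of rank 1; reducing to Smith normal form yields diagonal entries (1).

Reading off H_k = ker ∂_k / im ∂_{k+1}:

  H_2: rank ker ∂_2 − rank ∂_3 = (4 − 3) − 1 = 0, and the invariant factors of ∂_3 are all 1, so H_2 = 0.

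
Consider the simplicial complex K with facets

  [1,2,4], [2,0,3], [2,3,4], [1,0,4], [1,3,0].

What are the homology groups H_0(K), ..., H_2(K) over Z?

H_0 = Z,  H_1 = Z,  H_2 = 0.

Fix the vertex order 0 < 1 < 2 < 3 < 4 and write every simplex with vertices in increasing order. Then dim K = 2 and the simplices of K are:

  0-simplices (5): [0], [1], [2], [3], [4]
  1-simplices (10): [0,1], [0,2], [0,3], [0,4], [1,2], [1,3], [1,4], [2,3], [2,4], [3,4]
  2-simplices (5): [0,1,3], [0,1,4], [0,2,3], [1,2,4], [2,3,4]

so the chain groups are C_0 ≅ Z^5, C_1 ≅ Z^10, C_2 ≅ Z^5.

The boundary map ∂_1: C_1 → C_0 sends each edge [p,q] (with p < q) to q − p. For instance
  ∂[2,4] = [4] − [2].
This gives a 5×10 integer matrix of rank 4; reducing to Smith normal form yields diagonal entries (1,1,1,1).

Boundary ∂_2: C_2 → C_1 acts by ∂[p,q,r] = [q,r] − [p,r] + [p,q]. For instance
  ∂[1,2,4] = [2,4] − [1,4] + [1,2],
  ∂[0,2,3] = [2,3] − [0,3] + [0,2].
The resulting 10×5 matrix has rank 5, and its Smith normal form has invariant factors (1,1,1,1,1).

Computing H_k = (kernel of ∂_k) / (image of ∂_{k+1}):

  H_0: rank C_0 − rank ∂_1 = 5 − 4 = 1, and the invariant factors of ∂_1 are all 1, so H_0 = Z.
  H_1: rank ker ∂_1 − rank ∂_2 = (10 − 4) − 5 = 1, and the invariant factors of ∂_2 are all 1, so H_1 = Z.
  H_2: rank ker ∂_2 − rank ∂_3 = (5 − 5) − 0 = 0, and there is no ∂_3, so H_2 = 0.

As a check, the Euler characteristic is 5 − 10 + 5 = 0, which agrees with 1 − 1 + 0 = 0.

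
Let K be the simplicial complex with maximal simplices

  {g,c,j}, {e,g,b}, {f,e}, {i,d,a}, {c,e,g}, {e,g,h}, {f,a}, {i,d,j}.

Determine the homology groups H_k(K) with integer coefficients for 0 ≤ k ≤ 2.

H_0 ≅ Z,  H_1 ≅ Z,  H_2 = 0.

Order the vertices as a < b < c < d < e < f < g < h < i < j. Listing each simplex with vertices in this order, K has dimension 2 with simplices:

  0-simplices (10): a, b, c, d, e, f, g, h, i, j
  1-simplices (16): ad, af, ai, be, bg, ce, cg, cj, di, dj, ef, eg, eh, gh, gj, ij
  2-simplices (6): adi, beg, ceg, cgj, dij, egh

so the chain groups are C_0 ≅ Z^10, C_1 ≅ Z^16, C_2 ≅ Z^6.

∂_1: C_1 → C_0 maps an edge to its endpoints' difference, ∂[p,q] = q − p.
As a 10×16 matrix over Z this has rank 9, with invariant factors (1,1,1,1,1,1,1,1,1).

∂_2: C_2 → C_1 sends each 2-simplex [p,q,r] to [q,r] − [p,r] + [p,q]. For instance
  ∂ceg = eg − cg + ce,
  ∂adi = di − ai + ad.
The 16×6 boundary matrix has rank 6 and Smith normal form diag(1,1,1,1,1,1).

Reading off H_k = ker ∂_k / im ∂_{k+1}:

  H_0: rank C_0 − rank ∂_1 = 10 − 9 = 1, and the invariant factors of ∂_1 are all 1, so H_0 = Z.
  H_1: rank ker ∂_1 − rank ∂_2 = (16 − 9) − 6 = 1, and the invariant factors of ∂_2 are all 1, so H_1 = Z.
  H_2: rank ker ∂_2 − rank ∂_3 = (6 − 6) − 0 = 0, and there is no ∂_3, so H_2 = 0.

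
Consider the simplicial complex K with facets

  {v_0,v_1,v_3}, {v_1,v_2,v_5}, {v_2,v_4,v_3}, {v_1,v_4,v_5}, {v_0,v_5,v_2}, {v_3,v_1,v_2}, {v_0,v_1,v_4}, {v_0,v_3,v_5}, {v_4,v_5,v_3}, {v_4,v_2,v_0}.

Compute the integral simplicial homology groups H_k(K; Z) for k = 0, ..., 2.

H_0 ≅ Z,  H_1 ≅ Z/2,  H_2 = 0.

We work with the vertex ordering v_0 < v_1 < v_2 < v_3 < v_4 < v_5. The simplices of K, each written with vertices in increasing order, are:

  0-simplices (6): [v_0], [v_1], [v_2], [v_3], [v_4], [v_5]
  1-simplices (15): (15 of them)
  2-simplices (10): [v_0,v_1,v_3], [v_0,v_1,v_4], [v_0,v_2,v_4], [v_0,v_2,v_5], [v_0,v_3,v_5], [v_1,v_2,v_3], [v_1,v_2,v_5], [v_1,v_4,v_5], [v_2,v_3,v_4], [v_3,v_4,v_5]

giving chain groups C_0 ≅ Z^6, C_1 ≅ Z^15, C_2 ≅ Z^10.

The boundary map ∂_1: C_1 → C_0 is given by ∂[p,q] = [q] − [p]. For instance
  ∂[v_4,v_5] = [v_5] − [v_4].
This gives a 6×15 integer matrix of rank 5; reducing to Smith normal form yields diagonal entries (1,1,1,1,1).

∂_2: C_2 → C_1 sends each 2-simplex [p,q,r] to [q,r] − [p,r] + [p,q]. For instance
  ∂[v_3,v_4,v_5] = [v_4,v_5] − [v_3,v_5] + [v_3,v_4],
  ∂[v_1,v_4,v_5] = [v_4,v_5] − [v_1,v_5] + [v_1,v_4].
As a 15×10 matrix over Z this has rank 10, with invariant factors (1,1,1,1,1,1,1,1,1,2).

From H_k ≅ ker(∂_k) / im(∂_{k+1}) we obtain:

  H_0: rank C_0 − rank ∂_1 = 6 − 5 = 1, and the invariant factors of ∂_1 are all 1, so H_0 ≅ Z.
  H_1: rank ker ∂_1 − rank ∂_2 = (15 − 5) − 10 = 0, and ∂_2 has invariant factor 2 > 1, so H_1 ≅ Z/2.
  H_2: rank ker ∂_2 − rank ∂_3 = (10 − 10) − 0 = 0, and there is no ∂_3, so H_2 ≅ 0.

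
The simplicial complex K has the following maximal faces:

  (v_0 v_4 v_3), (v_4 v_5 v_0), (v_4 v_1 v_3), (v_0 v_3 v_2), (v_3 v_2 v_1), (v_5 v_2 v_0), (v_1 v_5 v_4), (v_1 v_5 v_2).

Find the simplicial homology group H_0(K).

Take the total order v_0 < v_1 < v_2 < v_3 < v_4 < v_5 on the vertex set. Then K (dimension 2) consists of the simplices:

  0-simplices (6): [v_0], [v_1], [v_2], [v_3], [v_4], [v_5]
  1-simplices (12): [v_0,v_2], [v_0,v_3], [v_0,v_4], [v_0,v_5], [v_1,v_2], [v_1,v_3], [v_1,v_4], [v_1,v_5], [v_2,v_3], [v_2,v_5], [v_3,v_4], [v_4,v_5]
  2-simplices (8): [v_0,v_2,v_3], [v_0,v_2,v_5], [v_0,v_3,v_4], [v_0,v_4,v_5], [v_1,v_2,v_3], [v_1,v_2,v_5], [v_1,v_3,v_4], [v_1,v_4,v_5]

giving chain groups C_0 ≅ Z^6, C_1 ≅ Z^12, C_2 ≅ Z^8.

Boundary ∂_1: C_1 → C_0 is given by ∂[p,q] = [q] − [p].
The 6×12 boundary matrix has rank 5 and Smith normal form diag(1,1,1,1,1).

Boundary ∂_2: C_2 → C_1 sends each 2-simplex [p,q,r] to [q,r] − [p,r] + [p,q]. For instance
  ∂[v_1,v_2,v_5] = [v_2,v_5] − [v_1,v_5] + [v_1,v_2],
  ∂[v_1,v_2,v_3] = [v_2,v_3] − [v_1,v_3] + [v_1,v_2].
The 12×8 boundary matrix has rank 7 and Smith normal form diag(1,1,1,1,1,1,1).

From H_k ≅ ker(∂_k) / im(∂_{k+1}) we obtain:

  H_0: rank C_0 − rank ∂_1 = 6 − 5 = 1, and the invariant factors of ∂_1 are all 1, so H_0 ≅ Z.

H_0 = Z.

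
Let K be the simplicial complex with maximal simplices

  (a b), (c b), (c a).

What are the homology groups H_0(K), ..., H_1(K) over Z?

Order the vertices as a < b < c. Listing each simplex with vertices in this order, K has dimension 1 with simplices:

  0-simplices (3): a, b, c
  1-simplices (3): ab, ac, bc

Hence C_0 ≅ Z^3, C_1 ≅ Z^3.

Boundary ∂_1: C_1 → C_0 is given by ∂[p,q] = [q] − [p].
As a 3×3 matrix over Z this has rank 2, with invariant factors (1,1).

Reading off H_k = ker ∂_k / im ∂_{k+1}:

  H_0: rank C_0 − rank ∂_1 = 3 − 2 = 1, and the invariant factors of ∂_1 are all 1, so H_0 = Z.
  H_1: rank ker ∂_1 − rank ∂_2 = (3 − 2) − 0 = 1, and there is no ∂_2, so H_1 = Z.

(K is a triangulation of the circle S^1.)

H_0 ≅ Z,  H_1 ≅ Z.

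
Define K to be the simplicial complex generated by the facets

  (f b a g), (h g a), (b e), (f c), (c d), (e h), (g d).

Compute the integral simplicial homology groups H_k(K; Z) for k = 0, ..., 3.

H_0 = Z,  H_1 = Z^2,  H_2 = 0,  H_3 = 0.

K has 8 vertices, 13 edges, 5 triangles, 1 3-simplex.
rank ∂_0 = 0, rank ∂_1 = 7 ⇒ b_0 = 8 − 0 − 7 = 1; all invariant factors of ∂_1 are 1 so no torsion. So H_0 = Z.
rank ∂_1 = 7, rank ∂_2 = 4 ⇒ b_1 = 13 − 7 − 4 = 2; all invariant factors of ∂_2 are 1 so no torsion. So H_1 = Z^2.
rank ∂_2 = 4, rank ∂_3 = 1 ⇒ b_2 = 5 − 4 − 1 = 0; all invariant factors of ∂_3 are 1 so no torsion. So H_2 = 0.
rank ∂_3 = 1, rank ∂_4 = 0 ⇒ b_3 = 1 − 1 − 0 = 0. So H_3 = 0.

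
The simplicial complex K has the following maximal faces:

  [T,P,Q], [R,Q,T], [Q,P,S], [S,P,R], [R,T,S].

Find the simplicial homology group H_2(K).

H_2 ≅ 0.

We work with the vertex ordering P < Q < R < S < T. The simplices of K, each written with vertices in increasing order, are:

  0-simplices (5): P, Q, R, S, T
  1-simplices (10): PQ, PR, PS, PT, QR, QS, QT, RS, RT, ST
  2-simplices (5): PQS, PQT, PRS, QRT, RST

so the chain groups are C_0 ≅ Z^5, C_1 ≅ Z^10, C_2 ≅ Z^5.

∂_1: C_1 → C_0 is given by ∂[p,q] = [q] − [p]. For instance
  ∂PQ = Q − P.
The resulting 5×10 matrix has rank 4, and its Smith normal form has invariant factors (1,1,1,1).

The boundary map ∂_2: C_2 → C_1 sends each 2-simplex [p,q,r] to [q,r] − [p,r] + [p,q]. For instance
  ∂PQS = QS − PS + PQ,
  ∂PQT = QT − PT + PQ.
As a 10×5 matrix over Z this has rank 5, with invariant factors (1,1,1,1,1).

Computing H_k = (kernel of ∂_k) / (image of ∂_{k+1}):

  H_2: rank ker ∂_2 − rank ∂_3 = (5 − 5) − 0 = 0, and there is no ∂_3, so H_2 = 0.

(K is a triangulation of the Möbius band.)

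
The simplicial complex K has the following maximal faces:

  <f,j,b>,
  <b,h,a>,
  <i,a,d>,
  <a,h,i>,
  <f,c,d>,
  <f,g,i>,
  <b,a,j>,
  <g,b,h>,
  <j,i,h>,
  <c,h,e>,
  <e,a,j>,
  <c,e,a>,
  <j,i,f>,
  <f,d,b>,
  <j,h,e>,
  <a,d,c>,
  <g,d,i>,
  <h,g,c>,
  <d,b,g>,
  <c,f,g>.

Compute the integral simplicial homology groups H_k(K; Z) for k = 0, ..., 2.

H_0 = Z,  H_1 = Z ⊕ Z/2,  H_2 = 0.

Fix the vertex order a < b < c < d < e < f < g < h < i < j and write every simplex with vertices in increasing order. Then dim K = 2 and the simplices of K are:

  0-simplices (10): a, b, c, d, e, f, g, h, i, j
  1-simplices (30): ab, ac, ad, ae, ah, ai, aj, bd, bf, bg, bh, bj, cd, ce, cf, cg, ch, df, dg, di, eh, ej, fg, fi, fj, gh, gi, hi, hj, ij
  2-simplices (20): abh, abj, acd, ace, adi, aej, ahi, bdf, bdg, bfj, bgh, cdf, ceh, cfg, cgh, dgi, ehj, fgi, fij, hij

so the chain groups are C_0 ≅ Z^10, C_1 ≅ Z^30, C_2 ≅ Z^20.

The boundary map ∂_1: C_1 → C_0 maps an edge to its endpoints' difference, ∂[p,q] = q − p. For instance
  ∂bf = f − b.
This gives a 10×30 integer matrix of rank 9; reducing to Smith normal form yields diagonal entries (1,1,1,1,1,1,1,1,1).

The boundary map ∂_2: C_2 → C_1 acts by ∂[p,q,r] = [q,r] − [p,r] + [p,q]. For instance
  ∂ehj = hj − ej + eh,
  ∂cdf = df − cf + cd.
The 30×20 boundary matrix has rank 20 and Smith normal form diag(1,1,1,1,1,1,1,1,1,1,1,1,1,1,1,1,1,1,1,2).

Computing H_k = (kernel of ∂_k) / (image of ∂_{k+1}):

  H_0: rank C_0 − rank ∂_1 = 10 − 9 = 1, and the invariant factors of ∂_1 are all 1, so H_0 = Z.
  H_1: rank ker ∂_1 − rank ∂_2 = (30 − 9) − 20 = 1, and ∂_2 has invariant factor 2 > 1, so H_1 = Z ⊕ Z/2.
  H_2: rank ker ∂_2 − rank ∂_3 = (20 − 20) − 0 = 0, and there is no ∂_3, so H_2 = 0.

As a check, the Euler characteristic is 10 − 30 + 20 = 0, which agrees with 1 − 1 + 0 = 0.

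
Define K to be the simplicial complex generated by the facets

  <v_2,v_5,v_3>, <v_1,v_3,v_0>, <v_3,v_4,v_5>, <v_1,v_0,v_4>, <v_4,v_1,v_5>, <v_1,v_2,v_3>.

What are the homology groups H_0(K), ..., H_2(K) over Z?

H_0 = Z,  H_1 = Z,  H_2 = 0.

Order the vertices as v_0 < v_1 < v_2 < v_3 < v_4 < v_5. Listing each simplex with vertices in this order, K has dimension 2 with simplices:

  0-simplices (6): [v_0], [v_1], [v_2], [v_3], [v_4], [v_5]
  1-simplices (12): [v_0,v_1], [v_0,v_3], [v_0,v_4], [v_1,v_2], [v_1,v_3], [v_1,v_4], [v_1,v_5], [v_2,v_3], [v_2,v_5], [v_3,v_4], [v_3,v_5], [v_4,v_5]
  2-simplices (6): [v_0,v_1,v_3], [v_0,v_1,v_4], [v_1,v_2,v_3], [v_1,v_4,v_5], [v_2,v_3,v_5], [v_3,v_4,v_5]

so the chain groups are C_0 ≅ Z^6, C_1 ≅ Z^12, C_2 ≅ Z^6.

∂_1: C_1 → C_0 is given by ∂[p,q] = [q] − [p]. For instance
  ∂[v_1,v_5] = [v_5] − [v_1].
The resulting 6×12 matrix has rank 5, and its Smith normal form has invariant factors (1,1,1,1,1).

∂_2: C_2 → C_1 acts by ∂[p,q,r] = [q,r] − [p,r] + [p,q]. For instance
  ∂[v_2,v_3,v_5] = [v_3,v_5] − [v_2,v_5] + [v_2,v_3],
  ∂[v_1,v_2,v_3] = [v_2,v_3] − [v_1,v_3] + [v_1,v_2].
This gives a 12×6 integer matrix of rank 6; reducing to Smith normal form yields diagonal entries (1,1,1,1,1,1).

Now H_k = ker ∂_k / im ∂_{k+1}, so:

  H_0: rank C_0 − rank ∂_1 = 6 − 5 = 1, and the invariant factors of ∂_1 are all 1, so H_0 ≅ Z.
  H_1: rank ker ∂_1 − rank ∂_2 = (12 − 5) − 6 = 1, and the invariant factors of ∂_2 are all 1, so H_1 ≅ Z.
  H_2: rank ker ∂_2 − rank ∂_3 = (6 − 6) − 0 = 0, and there is no ∂_3, so H_2 ≅ 0.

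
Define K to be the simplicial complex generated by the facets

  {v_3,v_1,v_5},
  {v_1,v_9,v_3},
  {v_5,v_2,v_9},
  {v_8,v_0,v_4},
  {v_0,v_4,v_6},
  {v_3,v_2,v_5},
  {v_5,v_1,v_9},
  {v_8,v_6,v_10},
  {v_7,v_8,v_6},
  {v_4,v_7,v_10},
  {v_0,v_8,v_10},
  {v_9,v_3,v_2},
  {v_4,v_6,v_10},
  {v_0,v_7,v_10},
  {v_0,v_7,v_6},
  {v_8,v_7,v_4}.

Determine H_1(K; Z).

K has 11 vertices, 24 edges, 16 triangles.
rank ∂_1 = 9, rank ∂_2 = 15 ⇒ b_1 = 24 − 9 − 15 = 0; ∂_2 has invariant factor(s) [2] giving torsion. So H_1 = Z_2.

H_1 = Z_2.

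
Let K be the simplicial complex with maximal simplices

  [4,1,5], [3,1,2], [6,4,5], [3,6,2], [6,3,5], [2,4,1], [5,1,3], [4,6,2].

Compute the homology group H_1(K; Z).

Take the total order 1 < 2 < 3 < 4 < 5 < 6 on the vertex set. Then K (dimension 2) consists of the simplices:

  0-simplices (6): [1], [2], [3], [4], [5], [6]
  1-simplices (12): [1,2], [1,3], [1,4], [1,5], [2,3], [2,4], [2,6], [3,5], [3,6], [4,5], [4,6], [5,6]
  2-simplices (8): [1,2,3], [1,2,4], [1,3,5], [1,4,5], [2,3,6], [2,4,6], [3,5,6], [4,5,6]

giving chain groups C_0 ≅ Z^6, C_1 ≅ Z^12, C_2 ≅ Z^8.

Boundary ∂_1: C_1 → C_0 maps an edge to its endpoints' difference, ∂[p,q] = q − p.
The 6×12 boundary matrix has rank 5 and Smith normal form diag(1,1,1,1,1).

Boundary ∂_2: C_2 → C_1 sends each 2-simplex [p,q,r] to [q,r] − [p,r] + [p,q]. For instance
  ∂[4,5,6] = [5,6] − [4,6] + [4,5],
  ∂[3,5,6] = [5,6] − [3,6] + [3,5].
As a 12×8 matrix over Z this has rank 7, with invariant factors (1,1,1,1,1,1,1).

Computing H_k = (kernel of ∂_k) / (image of ∂_{k+1}):

  H_1: rank ker ∂_1 − rank ∂_2 = (12 − 5) − 7 = 0, and the invariant factors of ∂_2 are all 1, so H_1 = 0.

H_1 ≅ 0.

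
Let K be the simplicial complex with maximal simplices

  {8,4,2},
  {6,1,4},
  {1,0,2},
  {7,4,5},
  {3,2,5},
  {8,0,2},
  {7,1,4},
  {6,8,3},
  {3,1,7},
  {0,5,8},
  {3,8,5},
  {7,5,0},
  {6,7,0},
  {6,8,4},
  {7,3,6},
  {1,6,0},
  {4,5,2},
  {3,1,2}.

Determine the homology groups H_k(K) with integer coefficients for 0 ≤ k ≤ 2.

Order the vertices as 0 < 1 < 2 < 3 < 4 < 5 < 6 < 7 < 8. Listing each simplex with vertices in this order, K has dimension 2 with simplices:

  0-simplices (9): [0], [1], [2], [3], [4], [5], [6], [7], [8]
  1-simplices (27): (27 of them)
  2-simplices (18): [0,1,2], [0,1,6], [0,2,8], [0,5,7], [0,5,8], [0,6,7], [1,2,3], [1,3,7], [1,4,6], [1,4,7], [2,3,5], [2,4,5], [2,4,8], [3,5,8], [3,6,7], [3,6,8], [4,5,7], [4,6,8]

Hence C_0 ≅ Z^9, C_1 ≅ Z^27, C_2 ≅ Z^18.

The boundary map ∂_1: C_1 → C_0 maps an edge to its endpoints' difference, ∂[p,q] = q − p. For instance
  ∂[0,7] = [7] − [0].
As a 9×27 matrix over Z this has rank 8, with invariant factors (1,1,1,1,1,1,1,1).

The boundary map ∂_2: C_2 → C_1 sends each 2-simplex [p,q,r] to [q,r] − [p,r] + [p,q]. For instance
  ∂[0,2,8] = [2,8] − [0,8] + [0,2],
  ∂[2,4,8] = [4,8] − [2,8] + [2,4].
The resulting 27×18 matrix has rank 18, and its Smith normal form has invariant factors (1,1,1,1,1,1,1,1,1,1,1,1,1,1,1,1,1,2).

Now H_k = ker ∂_k / im ∂_{k+1}, so:

  H_0: rank C_0 − rank ∂_1 = 9 − 8 = 1, and the invariant factors of ∂_1 are all 1, so H_0 ≅ Z.
  H_1: rank ker ∂_1 − rank ∂_2 = (27 − 8) − 18 = 1, and ∂_2 has invariant factor 2 > 1, so H_1 ≅ Z ⊕ Z/2.
  H_2: rank ker ∂_2 − rank ∂_3 = (18 − 18) − 0 = 0, and there is no ∂_3, so H_2 ≅ 0.

As a check, the Euler characteristic is 9 − 27 + 18 = 0, which agrees with 1 − 1 + 0 = 0.

H_0 ≅ Z,  H_1 ≅ Z ⊕ Z/2,  H_2 = 0.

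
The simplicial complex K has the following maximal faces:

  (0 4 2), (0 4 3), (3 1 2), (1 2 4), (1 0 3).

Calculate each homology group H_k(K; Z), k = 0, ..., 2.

H_0 = Z,  H_1 = Z,  H_2 = 0.

Take the total order 0 < 1 < 2 < 3 < 4 on the vertex set. Then K (dimension 2) consists of the simplices:

  0-simplices (5): [0], [1], [2], [3], [4]
  1-simplices (10): [0,1], [0,2], [0,3], [0,4], [1,2], [1,3], [1,4], [2,3], [2,4], [3,4]
  2-simplices (5): [0,1,3], [0,2,4], [0,3,4], [1,2,3], [1,2,4]

giving chain groups C_0 ≅ Z^5, C_1 ≅ Z^10, C_2 ≅ Z^5.

∂_1: C_1 → C_0 sends each edge [p,q] (with p < q) to q − p. For instance
  ∂[2,4] = [4] − [2].
This gives a 5×10 integer matrix of rank 4; reducing to Smith normal form yields diagonal entries (1,1,1,1).

∂_2: C_2 → C_1 sends each 2-simplex [p,q,r] to [q,r] − [p,r] + [p,q]. For instance
  ∂[0,2,4] = [2,4] − [0,4] + [0,2],
  ∂[0,1,3] = [1,3] − [0,3] + [0,1].
This gives a 10×5 integer matrix of rank 5; reducing to Smith normal form yields diagonal entries (1,1,1,1,1).

Reading off H_k = ker ∂_k / im ∂_{k+1}:

  H_0: rank C_0 − rank ∂_1 = 5 − 4 = 1, and the invariant factors of ∂_1 are all 1, so H_0 ≅ Z.
  H_1: rank ker ∂_1 − rank ∂_2 = (10 − 4) − 5 = 1, and the invariant factors of ∂_2 are all 1, so H_1 ≅ Z.
  H_2: rank ker ∂_2 − rank ∂_3 = (5 − 5) − 0 = 0, and there is no ∂_3, so H_2 ≅ 0.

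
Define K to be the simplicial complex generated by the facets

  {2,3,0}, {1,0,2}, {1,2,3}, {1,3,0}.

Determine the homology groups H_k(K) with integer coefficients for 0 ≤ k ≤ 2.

H_0 ≅ Z,  H_1 = 0,  H_2 ≅ Z.

K has 4 vertices, 6 edges, 4 triangles.
rank ∂_0 = 0, rank ∂_1 = 3 ⇒ b_0 = 4 − 0 − 3 = 1; all invariant factors of ∂_1 are 1 so no torsion. So H_0 = Z.
rank ∂_1 = 3, rank ∂_2 = 3 ⇒ b_1 = 6 − 3 − 3 = 0; all invariant factors of ∂_2 are 1 so no torsion. So H_1 = 0.
rank ∂_2 = 3, rank ∂_3 = 0 ⇒ b_2 = 4 − 3 − 0 = 1. So H_2 = Z.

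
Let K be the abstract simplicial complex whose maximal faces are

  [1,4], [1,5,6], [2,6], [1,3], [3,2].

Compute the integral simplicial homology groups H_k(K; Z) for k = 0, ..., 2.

H_0 ≅ Z,  H_1 ≅ Z,  H_2 = 0.

Take the total order 1 < 2 < 3 < 4 < 5 < 6 on the vertex set. Then K (dimension 2) consists of the simplices:

  0-simplices (6): [1], [2], [3], [4], [5], [6]
  1-simplices (7): [1,3], [1,4], [1,5], [1,6], [2,3], [2,6], [5,6]
  2-simplices (1): [1,5,6]

so the chain groups are C_0 ≅ Z^6, C_1 ≅ Z^7, C_2 ≅ Z^1.

The boundary map ∂_1: C_1 → C_0 is given by ∂[p,q] = [q] − [p]. For instance
  ∂[1,4] = [4] − [1].
As a 6×7 matrix over Z this has rank 5, with invariant factors (1,1,1,1,1).

Boundary ∂_2: C_2 → C_1 maps a triangle to the signed sum of its edges. For instance
  ∂[1,5,6] = [5,6] − [1,6] + [1,5].
As a 7×1 matrix over Z this has rank 1, with invariant factors (1).

From H_k ≅ ker(∂_k) / im(∂_{k+1}) we obtain:

  H_0: rank C_0 − rank ∂_1 = 6 − 5 = 1, and the invariant factors of ∂_1 are all 1, so H_0 = Z.
  H_1: rank ker ∂_1 − rank ∂_2 = (7 − 5) − 1 = 1, and the invariant factors of ∂_2 are all 1, so H_1 = Z.
  H_2: rank ker ∂_2 − rank ∂_3 = (1 − 1) − 0 = 0, and there is no ∂_3, so H_2 = 0.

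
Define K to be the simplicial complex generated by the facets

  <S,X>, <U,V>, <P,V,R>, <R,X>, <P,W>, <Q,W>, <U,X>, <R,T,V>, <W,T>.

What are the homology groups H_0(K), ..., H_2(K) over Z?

K has 9 vertices, 12 edges, 2 triangles.
rank ∂_0 = 0, rank ∂_1 = 8 ⇒ b_0 = 9 − 0 − 8 = 1; all invariant factors of ∂_1 are 1 so no torsion. So H_0 = Z.
rank ∂_1 = 8, rank ∂_2 = 2 ⇒ b_1 = 12 − 8 − 2 = 2; all invariant factors of ∂_2 are 1 so no torsion. So H_1 = Z^2.
rank ∂_2 = 2, rank ∂_3 = 0 ⇒ b_2 = 2 − 2 − 0 = 0. So H_2 = 0.

H_0 = Z,  H_1 = Z^2,  H_2 = 0.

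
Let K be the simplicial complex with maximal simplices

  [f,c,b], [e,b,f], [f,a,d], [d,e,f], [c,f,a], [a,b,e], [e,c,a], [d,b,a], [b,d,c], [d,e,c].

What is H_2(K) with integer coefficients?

H_2 = 0.

Order the vertices as a < b < c < d < e < f. Listing each simplex with vertices in this order, K has dimension 2 with simplices:

  0-simplices (6): a, b, c, d, e, f
  1-simplices (15): ab, ac, ad, ae, af, bc, bd, be, bf, cd, ce, cf, de, df, ef
  2-simplices (10): abd, abe, ace, acf, adf, bcd, bcf, bef, cde, def

Hence C_0 ≅ Z^6, C_1 ≅ Z^15, C_2 ≅ Z^10.

Boundary ∂_1: C_1 → C_0 sends each edge [p,q] (with p < q) to q − p.
As a 6×15 matrix over Z this has rank 5, with invariant factors (1,1,1,1,1).

The boundary map ∂_2: C_2 → C_1 sends each 2-simplex [p,q,r] to [q,r] − [p,r] + [p,q]. For instance
  ∂def = ef − df + de,
  ∂bcf = cf − bf + bc.
The resulting 15×10 matrix has rank 10, and its Smith normal form has invariant factors (1,1,1,1,1,1,1,1,1,2).

Now H_k = ker ∂_k / im ∂_{k+1}, so:

  H_2: rank ker ∂_2 − rank ∂_3 = (10 − 10) − 0 = 0, and there is no ∂_3, so H_2 = 0.

(K is a triangulation of the real projective plane RP^2.)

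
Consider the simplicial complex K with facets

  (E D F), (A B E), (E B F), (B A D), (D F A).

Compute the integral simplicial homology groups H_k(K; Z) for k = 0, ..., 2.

H_0 = Z,  H_1 = Z,  H_2 = 0.

We work with the vertex ordering A < B < D < E < F. The simplices of K, each written with vertices in increasing order, are:

  0-simplices (5): A, B, D, E, F
  1-simplices (10): AB, AD, AE, AF, BD, BE, BF, DE, DF, EF
  2-simplices (5): ABD, ABE, ADF, BEF, DEF

giving chain groups C_0 ≅ Z^5, C_1 ≅ Z^10, C_2 ≅ Z^5.

The boundary map ∂_1: C_1 → C_0 maps an edge to its endpoints' difference, ∂[p,q] = q − p. For instance
  ∂AE = E − A.
As a 5×10 matrix over Z this has rank 4, with invariant factors (1,1,1,1).

∂_2: C_2 → C_1 acts by ∂[p,q,r] = [q,r] − [p,r] + [p,q]. For instance
  ∂ABE = BE − AE + AB,
  ∂DEF = EF − DF + DE.
As a 10×5 matrix over Z this has rank 5, with invariant factors (1,1,1,1,1).

Computing H_k = (kernel of ∂_k) / (image of ∂_{k+1}):

  H_0: rank C_0 − rank ∂_1 = 5 − 4 = 1, and the invariant factors of ∂_1 are all 1, so H_0 = Z.
  H_1: rank ker ∂_1 − rank ∂_2 = (10 − 4) − 5 = 1, and the invariant factors of ∂_2 are all 1, so H_1 = Z.
  H_2: rank ker ∂_2 − rank ∂_3 = (5 − 5) − 0 = 0, and there is no ∂_3, so H_2 = 0.

As a check, the Euler characteristic is 5 − 10 + 5 = 0, which agrees with 1 − 1 + 0 = 0.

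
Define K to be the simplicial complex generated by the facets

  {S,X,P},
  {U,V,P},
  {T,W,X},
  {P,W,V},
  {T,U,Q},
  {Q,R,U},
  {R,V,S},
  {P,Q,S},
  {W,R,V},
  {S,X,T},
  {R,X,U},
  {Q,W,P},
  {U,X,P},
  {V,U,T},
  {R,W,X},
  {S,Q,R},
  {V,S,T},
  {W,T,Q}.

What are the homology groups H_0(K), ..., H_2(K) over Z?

Order the vertices as P < Q < R < S < T < U < V < W < X. Listing each simplex with vertices in this order, K has dimension 2 with simplices:

  0-simplices (9): P, Q, R, S, T, U, V, W, X
  1-simplices (27): PQ, PS, PU, PV, PW, PX, QR, QS, QT, QU, QW, RS, RU, RV, RW, RX, ST, SV, SX, TU, TV, TW, TX, UV, UX, VW, WX
  2-simplices (18): PQS, PQW, PSX, PUV, PUX, PVW, QRS, QRU, QTU, QTW, RSV, RUX, RVW, RWX, STV, STX, TUV, TWX

so the chain groups are C_0 ≅ Z^9, C_1 ≅ Z^27, C_2 ≅ Z^18.

The boundary map ∂_1: C_1 → C_0 maps an edge to its endpoints' difference, ∂[p,q] = q − p.
As a 9×27 matrix over Z this has rank 8, with invariant factors (1,1,1,1,1,1,1,1).

Boundary ∂_2: C_2 → C_1 sends each 2-simplex [p,q,r] to [q,r] − [p,r] + [p,q]. For instance
  ∂RUX = UX − RX + RU,
  ∂PUV = UV − PV + PU.
This gives a 27×18 integer matrix of rank 17; reducing to Smith normal form yields diagonal entries (1,1,1,1,1,1,1,1,1,1,1,1,1,1,1,1,1).

From H_k ≅ ker(∂_k) / im(∂_{k+1}) we obtain:

  H_0: rank C_0 − rank ∂_1 = 9 − 8 = 1, and the invariant factors of ∂_1 are all 1, so H_0 = Z.
  H_1: rank ker ∂_1 − rank ∂_2 = (27 − 8) − 17 = 2, and the invariant factors of ∂_2 are all 1, so H_1 = Z^2.
  H_2: rank ker ∂_2 − rank ∂_3 = (18 − 17) − 0 = 1, and there is no ∂_3, so H_2 = Z.

As a check, the Euler characteristic is 9 − 27 + 18 = 0, which agrees with 1 − 2 + 1 = 0.

H_0 = Z,  H_1 = Z^2,  H_2 = Z.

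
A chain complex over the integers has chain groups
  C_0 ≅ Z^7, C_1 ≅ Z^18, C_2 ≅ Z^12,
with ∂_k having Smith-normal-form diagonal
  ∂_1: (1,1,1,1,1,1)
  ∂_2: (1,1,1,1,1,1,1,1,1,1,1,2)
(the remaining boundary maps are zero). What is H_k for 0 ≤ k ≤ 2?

H_0: b_0 = 7 − 0 − 6 = 1; torsion from ∂_1 factors > 1: none. So H_0 = Z.
H_1: b_1 = 18 − 6 − 12 = 0; torsion from ∂_2 factors > 1: [2]. So H_1 = Z/2Z.
H_2: b_2 = 12 − 12 − 0 = 0; torsion from ∂_3 factors > 1: none. So H_2 = 0.

H_0 = Z,  H_1 = Z/2Z,  H_2 = 0.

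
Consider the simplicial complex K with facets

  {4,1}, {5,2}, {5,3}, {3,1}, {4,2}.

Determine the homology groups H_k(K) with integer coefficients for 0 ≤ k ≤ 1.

We work with the vertex ordering 1 < 2 < 3 < 4 < 5. The simplices of K, each written with vertices in increasing order, are:

  0-simplices (5): [1], [2], [3], [4], [5]
  1-simplices (5): [1,3], [1,4], [2,4], [2,5], [3,5]

so the chain groups are C_0 ≅ Z^5, C_1 ≅ Z^5.

Boundary ∂_1: C_1 → C_0 maps an edge to its endpoints' difference, ∂[p,q] = q − p. For instance
  ∂[1,3] = [3] − [1].
The resulting 5×5 matrix has rank 4, and its Smith normal form has invariant factors (1,1,1,1).

Reading off H_k = ker ∂_k / im ∂_{k+1}:

  H_0: rank C_0 − rank ∂_1 = 5 − 4 = 1, and the invariant factors of ∂_1 are all 1, so H_0 = Z.
  H_1: rank ker ∂_1 − rank ∂_2 = (5 − 4) − 0 = 1, and there is no ∂_2, so H_1 = Z.

As a check, the Euler characteristic is 5 − 5 = 0, which agrees with 1 − 1 = 0.

H_0 ≅ Z,  H_1 ≅ Z.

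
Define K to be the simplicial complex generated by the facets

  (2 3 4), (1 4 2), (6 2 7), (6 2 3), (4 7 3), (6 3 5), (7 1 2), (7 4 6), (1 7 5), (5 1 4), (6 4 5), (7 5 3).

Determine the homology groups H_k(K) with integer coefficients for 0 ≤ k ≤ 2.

Fix the vertex order 1 < 2 < 3 < 4 < 5 < 6 < 7 and write every simplex with vertices in increasing order. Then dim K = 2 and the simplices of K are:

  0-simplices (7): [1], [2], [3], [4], [5], [6], [7]
  1-simplices (18): [1,2], [1,4], [1,5], [1,7], [2,3], [2,4], [2,6], [2,7], [3,4], [3,5], [3,6], [3,7], [4,5], [4,6], [4,7], [5,6], [5,7], [6,7]
  2-simplices (12): [1,2,4], [1,2,7], [1,4,5], [1,5,7], [2,3,4], [2,3,6], [2,6,7], [3,4,7], [3,5,6], [3,5,7], [4,5,6], [4,6,7]

so the chain groups are C_0 ≅ Z^7, C_1 ≅ Z^18, C_2 ≅ Z^12.

The boundary map ∂_1: C_1 → C_0 maps an edge to its endpoints' difference, ∂[p,q] = q − p. For instance
  ∂[5,7] = [7] − [5].
The resulting 7×18 matrix has rank 6, and its Smith normal form has invariant factors (1,1,1,1,1,1).

Boundary ∂_2: C_2 → C_1 acts by ∂[p,q,r] = [q,r] − [p,r] + [p,q]. For instance
  ∂[1,4,5] = [4,5] − [1,5] + [1,4],
  ∂[3,5,6] = [5,6] − [3,6] + [3,5].
The 18×12 boundary matrix has rank 12 and Smith normal form diag(1,1,1,1,1,1,1,1,1,1,1,2).

From H_k ≅ ker(∂_k) / im(∂_{k+1}) we obtain:

  H_0: rank C_0 − rank ∂_1 = 7 − 6 = 1, and the invariant factors of ∂_1 are all 1, so H_0 ≅ Z.
  H_1: rank ker ∂_1 − rank ∂_2 = (18 − 6) − 12 = 0, and ∂_2 has invariant factor 2 > 1, so H_1 ≅ Z/2.
  H_2: rank ker ∂_2 − rank ∂_3 = (12 − 12) − 0 = 0, and there is no ∂_3, so H_2 ≅ 0.

H_0 ≅ Z,  H_1 ≅ Z/2,  H_2 = 0.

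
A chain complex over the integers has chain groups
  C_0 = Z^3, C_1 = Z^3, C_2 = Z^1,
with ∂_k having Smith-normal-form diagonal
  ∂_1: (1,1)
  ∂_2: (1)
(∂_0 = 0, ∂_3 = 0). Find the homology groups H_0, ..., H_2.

H_0 = Z,  H_1 = 0,  H_2 = 0.

H_0: b_0 = 3 − 0 − 2 = 1; torsion from ∂_1 factors > 1: none. So H_0 = Z.
H_1: b_1 = 3 − 2 − 1 = 0; torsion from ∂_2 factors > 1: none. So H_1 = 0.
H_2: b_2 = 1 − 1 − 0 = 0; torsion from ∂_3 factors > 1: none. So H_2 = 0.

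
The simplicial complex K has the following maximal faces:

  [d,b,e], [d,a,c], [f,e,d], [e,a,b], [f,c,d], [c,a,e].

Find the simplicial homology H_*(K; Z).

We work with the vertex ordering a < b < c < d < e < f. The simplices of K, each written with vertices in increasing order, are:

  0-simplices (6): a, b, c, d, e, f
  1-simplices (12): ab, ac, ad, ae, bd, be, cd, ce, cf, de, df, ef
  2-simplices (6): abe, acd, ace, bde, cdf, def

giving chain groups C_0 ≅ Z^6, C_1 ≅ Z^12, C_2 ≅ Z^6.

Boundary ∂_1: C_1 → C_0 maps an edge to its endpoints' difference, ∂[p,q] = q − p.
As a 6×12 matrix over Z this has rank 5, with invariant factors (1,1,1,1,1).

∂_2: C_2 → C_1 sends each 2-simplex [p,q,r] to [q,r] − [p,r] + [p,q]. For instance
  ∂ace = ce − ae + ac,
  ∂acd = cd − ad + ac.
The 12×6 boundary matrix has rank 6 and Smith normal form diag(1,1,1,1,1,1).

Now H_k = ker ∂_k / im ∂_{k+1}, so:

  H_0: rank C_0 − rank ∂_1 = 6 − 5 = 1, and the invariant factors of ∂_1 are all 1, so H_0 ≅ Z.
  H_1: rank ker ∂_1 − rank ∂_2 = (12 − 5) − 6 = 1, and the invariant factors of ∂_2 are all 1, so H_1 ≅ Z.
  H_2: rank ker ∂_2 − rank ∂_3 = (6 − 6) − 0 = 0, and there is no ∂_3, so H_2 ≅ 0.

H_0 ≅ Z,  H_1 ≅ Z,  H_2 = 0.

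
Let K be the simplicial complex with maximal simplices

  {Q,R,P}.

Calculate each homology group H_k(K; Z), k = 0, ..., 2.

H_0 = Z,  H_1 = 0,  H_2 = 0.

Take the total order P < Q < R on the vertex set. Then K (dimension 2) consists of the simplices:

  0-simplices (3): P, Q, R
  1-simplices (3): PQ, PR, QR
  2-simplices (1): PQR

Hence C_0 ≅ Z^3, C_1 ≅ Z^3, C_2 ≅ Z^1.

The boundary map ∂_1: C_1 → C_0 is given by ∂[p,q] = [q] − [p]. For instance
  ∂QR = R − Q.
The 3×3 boundary matrix has rank 2 and Smith normal form diag(1,1).

The boundary map ∂_2: C_2 → C_1 maps a triangle to the signed sum of its edges. For instance
  ∂PQR = QR − PR + PQ.
The 3×1 boundary matrix has rank 1 and Smith normal form diag(1).

From H_k ≅ ker(∂_k) / im(∂_{k+1}) we obtain:

  H_0: rank C_0 − rank ∂_1 = 3 − 2 = 1, and the invariant factors of ∂_1 are all 1, so H_0 = Z.
  H_1: rank ker ∂_1 − rank ∂_2 = (3 − 2) − 1 = 0, and the invariant factors of ∂_2 are all 1, so H_1 = 0.
  H_2: rank ker ∂_2 − rank ∂_3 = (1 − 1) − 0 = 0, and there is no ∂_3, so H_2 = 0.

(K is a triangulation of the 2-simplex.)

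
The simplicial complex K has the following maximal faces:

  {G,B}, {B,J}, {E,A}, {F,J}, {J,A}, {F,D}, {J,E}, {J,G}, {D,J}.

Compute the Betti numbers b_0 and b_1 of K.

We work with the vertex ordering A < B < D < E < F < G < J. The simplices of K, each written with vertices in increasing order, are:

  0-simplices (7): A, B, D, E, F, G, J
  1-simplices (9): AE, AJ, BG, BJ, DF, DJ, EJ, FJ, GJ

giving chain groups C_0 ≅ Z^7, C_1 ≅ Z^9.

The boundary map ∂_1: C_1 → C_0 is given by ∂[p,q] = [q] − [p].
The resulting 7×9 matrix has rank 6, and its Smith normal form has invariant factors (1,1,1,1,1,1).

Now H_k = ker ∂_k / im ∂_{k+1}, so:

  H_0: rank C_0 − rank ∂_1 = 7 − 6 = 1, and the invariant factors of ∂_1 are all 1, so H_0 = Z.
  H_1: rank ker ∂_1 − rank ∂_2 = (9 − 6) − 0 = 3, and there is no ∂_2, so H_1 = Z^3.

Hence the Betti numbers are b_0 = 1, b_1 = 3.

b_0 = 1, b_1 = 3.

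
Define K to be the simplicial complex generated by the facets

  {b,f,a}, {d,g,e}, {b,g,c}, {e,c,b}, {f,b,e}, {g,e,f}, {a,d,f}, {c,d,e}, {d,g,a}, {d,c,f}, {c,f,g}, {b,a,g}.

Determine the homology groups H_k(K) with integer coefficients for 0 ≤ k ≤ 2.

Order the vertices as a < b < c < d < e < f < g. Listing each simplex with vertices in this order, K has dimension 2 with simplices:

  0-simplices (7): a, b, c, d, e, f, g
  1-simplices (18): ab, ad, af, ag, bc, be, bf, bg, cd, ce, cf, cg, de, df, dg, ef, eg, fg
  2-simplices (12): abf, abg, adf, adg, bce, bcg, bef, cde, cdf, cfg, deg, efg

giving chain groups C_0 ≅ Z^7, C_1 ≅ Z^18, C_2 ≅ Z^12.

The boundary map ∂_1: C_1 → C_0 sends each edge [p,q] (with p < q) to q − p.
The 7×18 boundary matrix has rank 6 and Smith normal form diag(1,1,1,1,1,1).

The boundary map ∂_2: C_2 → C_1 maps a triangle to the signed sum of its edges. For instance
  ∂bef = ef − bf + be,
  ∂cdf = df − cf + cd.
As a 18×12 matrix over Z this has rank 12, with invariant factors (1,1,1,1,1,1,1,1,1,1,1,2).

Reading off H_k = ker ∂_k / im ∂_{k+1}:

  H_0: rank C_0 − rank ∂_1 = 7 − 6 = 1, and the invariant factors of ∂_1 are all 1, so H_0 ≅ Z.
  H_1: rank ker ∂_1 − rank ∂_2 = (18 − 6) − 12 = 0, and ∂_2 has invariant factor 2 > 1, so H_1 ≅ Z_2.
  H_2: rank ker ∂_2 − rank ∂_3 = (12 − 12) − 0 = 0, and there is no ∂_3, so H_2 ≅ 0.

As a check, the Euler characteristic is 7 − 18 + 12 = 1, which agrees with 1 − 0 + 0 = 1.

H_0 = Z,  H_1 = Z_2,  H_2 = 0.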